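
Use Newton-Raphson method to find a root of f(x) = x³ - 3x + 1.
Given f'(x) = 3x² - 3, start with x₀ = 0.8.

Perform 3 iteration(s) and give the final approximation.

f(x) = x³ - 3x + 1
f'(x) = 3x² - 3
x₀ = 0.8

Newton-Raphson formula: x_{n+1} = x_n - f(x_n)/f'(x_n)

Iteration 1:
  f(0.800000) = -0.888000
  f'(0.800000) = -1.080000
  x_1 = 0.800000 - (-0.888000)/(-1.080000) = -0.022222
Iteration 2:
  f(-0.022222) = 1.066656
  f'(-0.022222) = -2.998519
  x_2 = -0.022222 - 1.066656/(-2.998519) = 0.333505
Iteration 3:
  f(0.333505) = 0.036578
  f'(0.333505) = -2.666323
  x_3 = 0.333505 - 0.036578/(-2.666323) = 0.347224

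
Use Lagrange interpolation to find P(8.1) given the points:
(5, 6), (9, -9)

Lagrange interpolation formula:
P(x) = Σ yᵢ × Lᵢ(x)
where Lᵢ(x) = Π_{j≠i} (x - xⱼ)/(xᵢ - xⱼ)

L_0(8.1) = (8.1 - 9)/(5 - 9) = 0.225000
L_1(8.1) = (8.1 - 5)/(9 - 5) = 0.775000

P(8.1) = 6×L_0(8.1) + (-9)×L_1(8.1)
P(8.1) = -5.625000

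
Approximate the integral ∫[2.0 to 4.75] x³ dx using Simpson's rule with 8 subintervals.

f(x) = x³
a = 2.0, b = 4.75, n = 8
h = (b - a)/n = 0.343750

Simpson's rule: (h/3)[f(x₀) + 4f(x₁) + 2f(x₂) + ... + f(xₙ)]

x_0 = 2.0000, f(x_0) = 8.000000, coefficient = 1
x_1 = 2.3438, f(x_1) = 12.874603, coefficient = 4
x_2 = 2.6875, f(x_2) = 19.410889, coefficient = 2
x_3 = 3.0312, f(x_3) = 27.852570, coefficient = 4
x_4 = 3.3750, f(x_4) = 38.443359, coefficient = 2
x_5 = 3.7188, f(x_5) = 51.426971, coefficient = 4
x_6 = 4.0625, f(x_6) = 67.047119, coefficient = 2
x_7 = 4.4062, f(x_7) = 85.547516, coefficient = 4
x_8 = 4.7500, f(x_8) = 107.171875, coefficient = 1

I ≈ (0.343750/3) × 1075.781250 = 123.266602
Exact value: 123.266602
Error: 0.000000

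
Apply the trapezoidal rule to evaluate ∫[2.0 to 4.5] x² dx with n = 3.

f(x) = x²
a = 2.0, b = 4.5, n = 3
h = (b - a)/n = 0.833333

Trapezoidal rule: (h/2)[f(x₀) + 2f(x₁) + 2f(x₂) + ... + f(xₙ)]

x_0 = 2.0000, f(x_0) = 4.000000, coefficient = 1
x_1 = 2.8333, f(x_1) = 8.027778, coefficient = 2
x_2 = 3.6667, f(x_2) = 13.444444, coefficient = 2
x_3 = 4.5000, f(x_3) = 20.250000, coefficient = 1

I ≈ (0.833333/2) × 67.194444 = 27.997685
Exact value: 27.708333
Error: 0.289352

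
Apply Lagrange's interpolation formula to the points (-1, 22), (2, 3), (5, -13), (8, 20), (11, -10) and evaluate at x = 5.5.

Lagrange interpolation formula:
P(x) = Σ yᵢ × Lᵢ(x)
where Lᵢ(x) = Π_{j≠i} (x - xⱼ)/(xᵢ - xⱼ)

L_0(5.5) = (5.5 - 2)/(-1 - 2) × (5.5 - 5)/(-1 - 5) × (5.5 - 8)/(-1 - 8) × (5.5 - 11)/(-1 - 11) = 0.012378
L_1(5.5) = (5.5 - (-1))/(2 - (-1)) × (5.5 - 5)/(2 - 5) × (5.5 - 8)/(2 - 8) × (5.5 - 11)/(2 - 11) = -0.091950
L_2(5.5) = (5.5 - (-1))/(5 - (-1)) × (5.5 - 2)/(5 - 2) × (5.5 - 8)/(5 - 8) × (5.5 - 11)/(5 - 11) = 0.965471
L_3(5.5) = (5.5 - (-1))/(8 - (-1)) × (5.5 - 2)/(8 - 2) × (5.5 - 5)/(8 - 5) × (5.5 - 11)/(8 - 11) = 0.128729
L_4(5.5) = (5.5 - (-1))/(11 - (-1)) × (5.5 - 2)/(11 - 2) × (5.5 - 5)/(11 - 5) × (5.5 - 8)/(11 - 8) = -0.014628

P(5.5) = 22×L_0(5.5) + 3×L_1(5.5) + (-13)×L_2(5.5) + 20×L_3(5.5) + (-10)×L_4(5.5)
P(5.5) = -9.833783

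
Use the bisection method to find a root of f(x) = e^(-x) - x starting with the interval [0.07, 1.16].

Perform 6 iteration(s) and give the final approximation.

f(x) = e^(-x) - x
Initial interval: [0.07, 1.16]

Iteration 1:
  c_1 = (0.070000 + 1.160000)/2 = 0.615000
  f(c_1) = f(0.615000) = -0.074359
  f(a) × f(c) < 0, new interval: [0.070000, 0.615000]
Iteration 2:
  c_2 = (0.070000 + 0.615000)/2 = 0.342500
  f(c_2) = f(0.342500) = 0.367493
  f(a) × f(c) ≥ 0, new interval: [0.342500, 0.615000]
Iteration 3:
  c_3 = (0.342500 + 0.615000)/2 = 0.478750
  f(c_3) = f(0.478750) = 0.140807
  f(a) × f(c) ≥ 0, new interval: [0.478750, 0.615000]
Iteration 4:
  c_4 = (0.478750 + 0.615000)/2 = 0.546875
  f(c_4) = f(0.546875) = 0.031881
  f(a) × f(c) ≥ 0, new interval: [0.546875, 0.615000]
Iteration 5:
  c_5 = (0.546875 + 0.615000)/2 = 0.580937
  f(c_5) = f(0.580937) = -0.021564
  f(a) × f(c) < 0, new interval: [0.546875, 0.580937]
Iteration 6:
  c_6 = (0.546875 + 0.580937)/2 = 0.563906
  f(c_6) = f(0.563906) = 0.005076
  f(a) × f(c) ≥ 0, new interval: [0.563906, 0.580937]

After 6 iteration(s), the approximation is c_6 = 0.563906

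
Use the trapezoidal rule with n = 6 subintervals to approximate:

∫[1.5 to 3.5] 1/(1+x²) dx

f(x) = 1/(1+x²)
a = 1.5, b = 3.5, n = 6
h = (b - a)/n = 0.333333

Trapezoidal rule: (h/2)[f(x₀) + 2f(x₁) + 2f(x₂) + ... + f(xₙ)]

x_0 = 1.5000, f(x_0) = 0.307692, coefficient = 1
x_1 = 1.8333, f(x_1) = 0.229299, coefficient = 2
x_2 = 2.1667, f(x_2) = 0.175610, coefficient = 2
x_3 = 2.5000, f(x_3) = 0.137931, coefficient = 2
x_4 = 2.8333, f(x_4) = 0.110769, coefficient = 2
x_5 = 3.1667, f(x_5) = 0.090680, coefficient = 2
x_6 = 3.5000, f(x_6) = 0.075472, coefficient = 1

I ≈ (0.333333/2) × 1.871743 = 0.311957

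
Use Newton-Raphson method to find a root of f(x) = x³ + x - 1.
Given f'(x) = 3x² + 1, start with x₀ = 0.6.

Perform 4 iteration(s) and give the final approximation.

f(x) = x³ + x - 1
f'(x) = 3x² + 1
x₀ = 0.6

Newton-Raphson formula: x_{n+1} = x_n - f(x_n)/f'(x_n)

Iteration 1:
  f(0.600000) = -0.184000
  f'(0.600000) = 2.080000
  x_1 = 0.600000 - (-0.184000)/2.080000 = 0.688462
Iteration 2:
  f(0.688462) = 0.014778
  f'(0.688462) = 2.421938
  x_2 = 0.688462 - 0.014778/2.421938 = 0.682360
Iteration 3:
  f(0.682360) = 0.000077
  f'(0.682360) = 2.396845
  x_3 = 0.682360 - 0.000077/2.396845 = 0.682328
Iteration 4:
  f(0.682328) = 0.000000
  f'(0.682328) = 2.396714
  x_4 = 0.682328 - 0.000000/2.396714 = 0.682328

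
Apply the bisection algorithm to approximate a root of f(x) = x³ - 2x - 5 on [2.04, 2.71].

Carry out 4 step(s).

f(x) = x³ - 2x - 5
Initial interval: [2.04, 2.71]

Iteration 1:
  c_1 = (2.040000 + 2.710000)/2 = 2.375000
  f(c_1) = f(2.375000) = 3.646484
  f(a) × f(c) < 0, new interval: [2.040000, 2.375000]
Iteration 2:
  c_2 = (2.040000 + 2.375000)/2 = 2.207500
  f(c_2) = f(2.207500) = 1.342272
  f(a) × f(c) < 0, new interval: [2.040000, 2.207500]
Iteration 3:
  c_3 = (2.040000 + 2.207500)/2 = 2.123750
  f(c_3) = f(2.123750) = 0.331279
  f(a) × f(c) < 0, new interval: [2.040000, 2.123750]
Iteration 4:
  c_4 = (2.040000 + 2.123750)/2 = 2.081875
  f(c_4) = f(2.081875) = -0.140480
  f(a) × f(c) ≥ 0, new interval: [2.081875, 2.123750]

After 4 iteration(s), the approximation is c_4 = 2.081875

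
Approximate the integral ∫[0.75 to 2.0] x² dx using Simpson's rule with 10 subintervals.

f(x) = x²
a = 0.75, b = 2.0, n = 10
h = (b - a)/n = 0.125000

Simpson's rule: (h/3)[f(x₀) + 4f(x₁) + 2f(x₂) + ... + f(xₙ)]

x_0 = 0.7500, f(x_0) = 0.562500, coefficient = 1
x_1 = 0.8750, f(x_1) = 0.765625, coefficient = 4
x_2 = 1.0000, f(x_2) = 1.000000, coefficient = 2
x_3 = 1.1250, f(x_3) = 1.265625, coefficient = 4
x_4 = 1.2500, f(x_4) = 1.562500, coefficient = 2
x_5 = 1.3750, f(x_5) = 1.890625, coefficient = 4
x_6 = 1.5000, f(x_6) = 2.250000, coefficient = 2
x_7 = 1.6250, f(x_7) = 2.640625, coefficient = 4
x_8 = 1.7500, f(x_8) = 3.062500, coefficient = 2
x_9 = 1.8750, f(x_9) = 3.515625, coefficient = 4
x_10 = 2.0000, f(x_10) = 4.000000, coefficient = 1

I ≈ (0.125000/3) × 60.625000 = 2.526042
Exact value: 2.526042
Error: 0.000000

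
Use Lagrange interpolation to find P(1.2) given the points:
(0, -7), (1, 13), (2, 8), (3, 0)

Lagrange interpolation formula:
P(x) = Σ yᵢ × Lᵢ(x)
where Lᵢ(x) = Π_{j≠i} (x - xⱼ)/(xᵢ - xⱼ)

L_0(1.2) = (1.2 - 1)/(0 - 1) × (1.2 - 2)/(0 - 2) × (1.2 - 3)/(0 - 3) = -0.048000
L_1(1.2) = (1.2 - 0)/(1 - 0) × (1.2 - 2)/(1 - 2) × (1.2 - 3)/(1 - 3) = 0.864000
L_2(1.2) = (1.2 - 0)/(2 - 0) × (1.2 - 1)/(2 - 1) × (1.2 - 3)/(2 - 3) = 0.216000
L_3(1.2) = (1.2 - 0)/(3 - 0) × (1.2 - 1)/(3 - 1) × (1.2 - 2)/(3 - 2) = -0.032000

P(1.2) = (-7)×L_0(1.2) + 13×L_1(1.2) + 8×L_2(1.2) + 0×L_3(1.2)
P(1.2) = 13.296000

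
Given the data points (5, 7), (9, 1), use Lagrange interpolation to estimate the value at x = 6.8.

Lagrange interpolation formula:
P(x) = Σ yᵢ × Lᵢ(x)
where Lᵢ(x) = Π_{j≠i} (x - xⱼ)/(xᵢ - xⱼ)

L_0(6.8) = (6.8 - 9)/(5 - 9) = 0.550000
L_1(6.8) = (6.8 - 5)/(9 - 5) = 0.450000

P(6.8) = 7×L_0(6.8) + 1×L_1(6.8)
P(6.8) = 4.300000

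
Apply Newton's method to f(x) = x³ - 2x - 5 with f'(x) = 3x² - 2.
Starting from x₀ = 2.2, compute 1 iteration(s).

f(x) = x³ - 2x - 5
f'(x) = 3x² - 2
x₀ = 2.2

Newton-Raphson formula: x_{n+1} = x_n - f(x_n)/f'(x_n)

Iteration 1:
  f(2.200000) = 1.248000
  f'(2.200000) = 12.520000
  x_1 = 2.200000 - 1.248000/12.520000 = 2.100319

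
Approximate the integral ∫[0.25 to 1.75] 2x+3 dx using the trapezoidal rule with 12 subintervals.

f(x) = 2x+3
a = 0.25, b = 1.75, n = 12
h = (b - a)/n = 0.125000

Trapezoidal rule: (h/2)[f(x₀) + 2f(x₁) + 2f(x₂) + ... + f(xₙ)]

x_0 = 0.2500, f(x_0) = 3.500000, coefficient = 1
x_1 = 0.3750, f(x_1) = 3.750000, coefficient = 2
x_2 = 0.5000, f(x_2) = 4.000000, coefficient = 2
x_3 = 0.6250, f(x_3) = 4.250000, coefficient = 2
x_4 = 0.7500, f(x_4) = 4.500000, coefficient = 2
x_5 = 0.8750, f(x_5) = 4.750000, coefficient = 2
x_6 = 1.0000, f(x_6) = 5.000000, coefficient = 2
x_7 = 1.1250, f(x_7) = 5.250000, coefficient = 2
x_8 = 1.2500, f(x_8) = 5.500000, coefficient = 2
x_9 = 1.3750, f(x_9) = 5.750000, coefficient = 2
x_10 = 1.5000, f(x_10) = 6.000000, coefficient = 2
x_11 = 1.6250, f(x_11) = 6.250000, coefficient = 2
x_12 = 1.7500, f(x_12) = 6.500000, coefficient = 1

I ≈ (0.125000/2) × 120.000000 = 7.500000
Exact value: 7.500000
Error: 0.000000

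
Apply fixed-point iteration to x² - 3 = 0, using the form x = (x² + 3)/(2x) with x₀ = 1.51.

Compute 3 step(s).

Equation: x² - 3 = 0
Fixed-point form: x = (x² + 3)/(2x)
x₀ = 1.51

x_1 = g(1.510000) = 1.748377
x_2 = g(1.748377) = 1.732127
x_3 = g(1.732127) = 1.732051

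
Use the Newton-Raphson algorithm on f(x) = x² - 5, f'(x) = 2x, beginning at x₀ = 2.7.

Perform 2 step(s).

f(x) = x² - 5
f'(x) = 2x
x₀ = 2.7

Newton-Raphson formula: x_{n+1} = x_n - f(x_n)/f'(x_n)

Iteration 1:
  f(2.700000) = 2.290000
  f'(2.700000) = 5.400000
  x_1 = 2.700000 - 2.290000/5.400000 = 2.275926
Iteration 2:
  f(2.275926) = 0.179839
  f'(2.275926) = 4.551852
  x_2 = 2.275926 - 0.179839/4.551852 = 2.236417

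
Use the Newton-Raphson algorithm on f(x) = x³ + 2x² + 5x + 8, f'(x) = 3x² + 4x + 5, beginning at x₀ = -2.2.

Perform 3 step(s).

f(x) = x³ + 2x² + 5x + 8
f'(x) = 3x² + 4x + 5
x₀ = -2.2

Newton-Raphson formula: x_{n+1} = x_n - f(x_n)/f'(x_n)

Iteration 1:
  f(-2.200000) = -3.968000
  f'(-2.200000) = 10.720000
  x_1 = -2.200000 - (-3.968000)/10.720000 = -1.829851
Iteration 2:
  f(-1.829851) = -0.579534
  f'(-1.829851) = 7.725658
  x_2 = -1.829851 - (-0.579534)/7.725658 = -1.754837
Iteration 3:
  f(-1.754837) = -0.019214
  f'(-1.754837) = 7.219008
  x_3 = -1.754837 - (-0.019214)/7.219008 = -1.752175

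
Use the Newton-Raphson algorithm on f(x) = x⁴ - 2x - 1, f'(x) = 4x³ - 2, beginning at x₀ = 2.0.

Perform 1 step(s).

f(x) = x⁴ - 2x - 1
f'(x) = 4x³ - 2
x₀ = 2.0

Newton-Raphson formula: x_{n+1} = x_n - f(x_n)/f'(x_n)

Iteration 1:
  f(2.000000) = 11.000000
  f'(2.000000) = 30.000000
  x_1 = 2.000000 - 11.000000/30.000000 = 1.633333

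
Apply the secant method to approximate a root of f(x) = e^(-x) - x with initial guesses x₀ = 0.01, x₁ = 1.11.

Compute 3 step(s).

f(x) = e^(-x) - x
x₀ = 0.01, x₁ = 1.11

Secant formula: x_{n+1} = x_n - f(x_n)(x_n - x_{n-1})/(f(x_n) - f(x_{n-1}))

Iteration 1:
  f(0.010000) = 0.980050
  f(1.110000) = -0.780441
  x_2 = 1.110000 - (-0.780441)×(1.110000 - 0.010000)/(-0.780441 - 0.980050)
       = 0.622360
Iteration 2:
  f(1.110000) = -0.780441
  f(0.622360) = -0.085684
  x_3 = 0.622360 - (-0.085684)×(0.622360 - 1.110000)/(-0.085684 - (-0.780441))
       = 0.562220
Iteration 3:
  f(0.622360) = -0.085684
  f(0.562220) = 0.007723
  x_4 = 0.562220 - 0.007723×(0.562220 - 0.622360)/(0.007723 - (-0.085684))
       = 0.567192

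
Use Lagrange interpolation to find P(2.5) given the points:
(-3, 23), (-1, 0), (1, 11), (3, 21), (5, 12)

Lagrange interpolation formula:
P(x) = Σ yᵢ × Lᵢ(x)
where Lᵢ(x) = Π_{j≠i} (x - xⱼ)/(xᵢ - xⱼ)

L_0(2.5) = (2.5 - (-1))/(-3 - (-1)) × (2.5 - 1)/(-3 - 1) × (2.5 - 3)/(-3 - 3) × (2.5 - 5)/(-3 - 5) = 0.017090
L_1(2.5) = (2.5 - (-3))/(-1 - (-3)) × (2.5 - 1)/(-1 - 1) × (2.5 - 3)/(-1 - 3) × (2.5 - 5)/(-1 - 5) = -0.107422
L_2(2.5) = (2.5 - (-3))/(1 - (-3)) × (2.5 - (-1))/(1 - (-1)) × (2.5 - 3)/(1 - 3) × (2.5 - 5)/(1 - 5) = 0.375977
L_3(2.5) = (2.5 - (-3))/(3 - (-3)) × (2.5 - (-1))/(3 - (-1)) × (2.5 - 1)/(3 - 1) × (2.5 - 5)/(3 - 5) = 0.751953
L_4(2.5) = (2.5 - (-3))/(5 - (-3)) × (2.5 - (-1))/(5 - (-1)) × (2.5 - 1)/(5 - 1) × (2.5 - 3)/(5 - 3) = -0.037598

P(2.5) = 23×L_0(2.5) + 0×L_1(2.5) + 11×L_2(2.5) + 21×L_3(2.5) + 12×L_4(2.5)
P(2.5) = 19.868652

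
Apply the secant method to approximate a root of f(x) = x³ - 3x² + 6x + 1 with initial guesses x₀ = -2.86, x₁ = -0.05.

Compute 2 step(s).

f(x) = x³ - 3x² + 6x + 1
x₀ = -2.86, x₁ = -0.05

Secant formula: x_{n+1} = x_n - f(x_n)(x_n - x_{n-1})/(f(x_n) - f(x_{n-1}))

Iteration 1:
  f(-2.860000) = -64.092456
  f(-0.050000) = 0.692375
  x_2 = -0.050000 - 0.692375×(-0.050000 - (-2.860000))/(0.692375 - (-64.092456))
       = -0.080031
Iteration 2:
  f(-0.050000) = 0.692375
  f(-0.080031) = 0.500084
  x_3 = -0.080031 - 0.500084×(-0.080031 - (-0.050000))/(0.500084 - 0.692375)
       = -0.158133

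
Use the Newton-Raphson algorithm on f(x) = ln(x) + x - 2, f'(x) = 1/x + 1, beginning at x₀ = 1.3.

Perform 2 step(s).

f(x) = ln(x) + x - 2
f'(x) = 1/x + 1
x₀ = 1.3

Newton-Raphson formula: x_{n+1} = x_n - f(x_n)/f'(x_n)

Iteration 1:
  f(1.300000) = -0.437636
  f'(1.300000) = 1.769231
  x_1 = 1.300000 - (-0.437636)/1.769231 = 1.547359
Iteration 2:
  f(1.547359) = -0.016091
  f'(1.547359) = 1.646262
  x_2 = 1.547359 - (-0.016091)/1.646262 = 1.557134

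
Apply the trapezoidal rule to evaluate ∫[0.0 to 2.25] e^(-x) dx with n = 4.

f(x) = e^(-x)
a = 0.0, b = 2.25, n = 4
h = (b - a)/n = 0.562500

Trapezoidal rule: (h/2)[f(x₀) + 2f(x₁) + 2f(x₂) + ... + f(xₙ)]

x_0 = 0.0000, f(x_0) = 1.000000, coefficient = 1
x_1 = 0.5625, f(x_1) = 0.569783, coefficient = 2
x_2 = 1.1250, f(x_2) = 0.324652, coefficient = 2
x_3 = 1.6875, f(x_3) = 0.184981, coefficient = 2
x_4 = 2.2500, f(x_4) = 0.105399, coefficient = 1

I ≈ (0.562500/2) × 3.264233 = 0.918065
Exact value: 0.894601
Error: 0.023465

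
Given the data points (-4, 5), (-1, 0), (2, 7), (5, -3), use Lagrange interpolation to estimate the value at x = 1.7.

Lagrange interpolation formula:
P(x) = Σ yᵢ × Lᵢ(x)
where Lᵢ(x) = Π_{j≠i} (x - xⱼ)/(xᵢ - xⱼ)

L_0(1.7) = (1.7 - (-1))/(-4 - (-1)) × (1.7 - 2)/(-4 - 2) × (1.7 - 5)/(-4 - 5) = -0.016500
L_1(1.7) = (1.7 - (-4))/(-1 - (-4)) × (1.7 - 2)/(-1 - 2) × (1.7 - 5)/(-1 - 5) = 0.104500
L_2(1.7) = (1.7 - (-4))/(2 - (-4)) × (1.7 - (-1))/(2 - (-1)) × (1.7 - 5)/(2 - 5) = 0.940500
L_3(1.7) = (1.7 - (-4))/(5 - (-4)) × (1.7 - (-1))/(5 - (-1)) × (1.7 - 2)/(5 - 2) = -0.028500

P(1.7) = 5×L_0(1.7) + 0×L_1(1.7) + 7×L_2(1.7) + (-3)×L_3(1.7)
P(1.7) = 6.586500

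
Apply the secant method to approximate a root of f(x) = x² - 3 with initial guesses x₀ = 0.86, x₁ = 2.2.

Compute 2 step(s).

f(x) = x² - 3
x₀ = 0.86, x₁ = 2.2

Secant formula: x_{n+1} = x_n - f(x_n)(x_n - x_{n-1})/(f(x_n) - f(x_{n-1}))

Iteration 1:
  f(0.860000) = -2.260400
  f(2.200000) = 1.840000
  x_2 = 2.200000 - 1.840000×(2.200000 - 0.860000)/(1.840000 - (-2.260400))
       = 1.598693
Iteration 2:
  f(2.200000) = 1.840000
  f(1.598693) = -0.444181
  x_3 = 1.598693 - (-0.444181)×(1.598693 - 2.200000)/(-0.444181 - 1.840000)
       = 1.715623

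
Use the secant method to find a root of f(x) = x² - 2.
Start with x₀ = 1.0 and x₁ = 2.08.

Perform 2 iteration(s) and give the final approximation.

f(x) = x² - 2
x₀ = 1.0, x₁ = 2.08

Secant formula: x_{n+1} = x_n - f(x_n)(x_n - x_{n-1})/(f(x_n) - f(x_{n-1}))

Iteration 1:
  f(1.000000) = -1.000000
  f(2.080000) = 2.326400
  x_2 = 2.080000 - 2.326400×(2.080000 - 1.000000)/(2.326400 - (-1.000000))
       = 1.324675
Iteration 2:
  f(2.080000) = 2.326400
  f(1.324675) = -0.245235
  x_3 = 1.324675 - (-0.245235)×(1.324675 - 2.080000)/(-0.245235 - 2.326400)
       = 1.396704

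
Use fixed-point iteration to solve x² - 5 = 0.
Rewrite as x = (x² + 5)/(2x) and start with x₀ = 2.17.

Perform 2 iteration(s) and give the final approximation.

Equation: x² - 5 = 0
Fixed-point form: x = (x² + 5)/(2x)
x₀ = 2.17

x_1 = g(2.170000) = 2.237074
x_2 = g(2.237074) = 2.236068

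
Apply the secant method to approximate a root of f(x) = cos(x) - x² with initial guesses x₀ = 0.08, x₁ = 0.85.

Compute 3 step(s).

f(x) = cos(x) - x²
x₀ = 0.08, x₁ = 0.85

Secant formula: x_{n+1} = x_n - f(x_n)(x_n - x_{n-1})/(f(x_n) - f(x_{n-1}))

Iteration 1:
  f(0.080000) = 0.990402
  f(0.850000) = -0.062517
  x_2 = 0.850000 - (-0.062517)×(0.850000 - 0.080000)/(-0.062517 - 0.990402)
       = 0.804281
Iteration 2:
  f(0.850000) = -0.062517
  f(0.804281) = 0.046761
  x_3 = 0.804281 - 0.046761×(0.804281 - 0.850000)/(0.046761 - (-0.062517))
       = 0.823845
Iteration 3:
  f(0.804281) = 0.046761
  f(0.823845) = 0.000685
  x_4 = 0.823845 - 0.000685×(0.823845 - 0.804281)/(0.000685 - 0.046761)
       = 0.824136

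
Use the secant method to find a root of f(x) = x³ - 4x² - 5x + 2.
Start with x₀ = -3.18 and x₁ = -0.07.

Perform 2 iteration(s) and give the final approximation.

f(x) = x³ - 4x² - 5x + 2
x₀ = -3.18, x₁ = -0.07

Secant formula: x_{n+1} = x_n - f(x_n)(x_n - x_{n-1})/(f(x_n) - f(x_{n-1}))

Iteration 1:
  f(-3.180000) = -54.707032
  f(-0.070000) = 2.330057
  x_2 = -0.070000 - 2.330057×(-0.070000 - (-3.180000))/(2.330057 - (-54.707032))
       = -0.197049
Iteration 2:
  f(-0.070000) = 2.330057
  f(-0.197049) = 2.822279
  x_3 = -0.197049 - 2.822279×(-0.197049 - (-0.070000))/(2.822279 - 2.330057)
       = 0.531416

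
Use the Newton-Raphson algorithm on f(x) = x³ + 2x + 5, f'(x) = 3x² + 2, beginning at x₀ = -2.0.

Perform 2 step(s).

f(x) = x³ + 2x + 5
f'(x) = 3x² + 2
x₀ = -2.0

Newton-Raphson formula: x_{n+1} = x_n - f(x_n)/f'(x_n)

Iteration 1:
  f(-2.000000) = -7.000000
  f'(-2.000000) = 14.000000
  x_1 = -2.000000 - (-7.000000)/14.000000 = -1.500000
Iteration 2:
  f(-1.500000) = -1.375000
  f'(-1.500000) = 8.750000
  x_2 = -1.500000 - (-1.375000)/8.750000 = -1.342857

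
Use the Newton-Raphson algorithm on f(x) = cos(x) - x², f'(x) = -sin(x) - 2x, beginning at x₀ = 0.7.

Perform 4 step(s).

f(x) = cos(x) - x²
f'(x) = -sin(x) - 2x
x₀ = 0.7

Newton-Raphson formula: x_{n+1} = x_n - f(x_n)/f'(x_n)

Iteration 1:
  f(0.700000) = 0.274842
  f'(0.700000) = -2.044218
  x_1 = 0.700000 - 0.274842/(-2.044218) = 0.834449
Iteration 2:
  f(0.834449) = -0.024718
  f'(0.834449) = -2.409823
  x_2 = 0.834449 - (-0.024718)/(-2.409823) = 0.824191
Iteration 3:
  f(0.824191) = -0.000141
  f'(0.824191) = -2.382382
  x_3 = 0.824191 - (-0.000141)/(-2.382382) = 0.824132
Iteration 4:
  f(0.824132) = 0.000000
  f'(0.824132) = -2.382223
  x_4 = 0.824132 - 0.000000/(-2.382223) = 0.824132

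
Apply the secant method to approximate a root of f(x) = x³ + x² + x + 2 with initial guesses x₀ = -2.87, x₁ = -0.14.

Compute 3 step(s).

f(x) = x³ + x² + x + 2
x₀ = -2.87, x₁ = -0.14

Secant formula: x_{n+1} = x_n - f(x_n)(x_n - x_{n-1})/(f(x_n) - f(x_{n-1}))

Iteration 1:
  f(-2.870000) = -16.273003
  f(-0.140000) = 1.876856
  x_2 = -0.140000 - 1.876856×(-0.140000 - (-2.870000))/(1.876856 - (-16.273003))
       = -0.422306
Iteration 2:
  f(-0.140000) = 1.876856
  f(-0.422306) = 1.680721
  x_3 = -0.422306 - 1.680721×(-0.422306 - (-0.140000))/(1.680721 - 1.876856)
       = -2.841448
Iteration 3:
  f(-0.422306) = 1.680721
  f(-2.841448) = -15.708985
  x_4 = -2.841448 - (-15.708985)×(-2.841448 - (-0.422306))/(-15.708985 - 1.680721)
       = -0.656117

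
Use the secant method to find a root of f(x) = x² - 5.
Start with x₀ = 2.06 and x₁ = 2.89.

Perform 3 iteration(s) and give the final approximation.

f(x) = x² - 5
x₀ = 2.06, x₁ = 2.89

Secant formula: x_{n+1} = x_n - f(x_n)(x_n - x_{n-1})/(f(x_n) - f(x_{n-1}))

Iteration 1:
  f(2.060000) = -0.756400
  f(2.890000) = 3.352100
  x_2 = 2.890000 - 3.352100×(2.890000 - 2.060000)/(3.352100 - (-0.756400))
       = 2.212808
Iteration 2:
  f(2.890000) = 3.352100
  f(2.212808) = -0.103480
  x_3 = 2.212808 - (-0.103480)×(2.212808 - 2.890000)/(-0.103480 - 3.352100)
       = 2.233087
Iteration 3:
  f(2.212808) = -0.103480
  f(2.233087) = -0.013322
  x_4 = 2.233087 - (-0.013322)×(2.233087 - 2.212808)/(-0.013322 - (-0.103480))
       = 2.236084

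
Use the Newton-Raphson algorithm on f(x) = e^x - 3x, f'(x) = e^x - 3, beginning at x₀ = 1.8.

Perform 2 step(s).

f(x) = e^x - 3x
f'(x) = e^x - 3
x₀ = 1.8

Newton-Raphson formula: x_{n+1} = x_n - f(x_n)/f'(x_n)

Iteration 1:
  f(1.800000) = 0.649647
  f'(1.800000) = 3.049647
  x_1 = 1.800000 - 0.649647/3.049647 = 1.586976
Iteration 2:
  f(1.586976) = 0.128015
  f'(1.586976) = 1.888943
  x_2 = 1.586976 - 0.128015/1.888943 = 1.519206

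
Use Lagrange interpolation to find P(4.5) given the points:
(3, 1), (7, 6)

Lagrange interpolation formula:
P(x) = Σ yᵢ × Lᵢ(x)
where Lᵢ(x) = Π_{j≠i} (x - xⱼ)/(xᵢ - xⱼ)

L_0(4.5) = (4.5 - 7)/(3 - 7) = 0.625000
L_1(4.5) = (4.5 - 3)/(7 - 3) = 0.375000

P(4.5) = 1×L_0(4.5) + 6×L_1(4.5)
P(4.5) = 2.875000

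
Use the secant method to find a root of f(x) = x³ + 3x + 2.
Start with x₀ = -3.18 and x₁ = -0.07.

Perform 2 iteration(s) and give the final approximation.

f(x) = x³ + 3x + 2
x₀ = -3.18, x₁ = -0.07

Secant formula: x_{n+1} = x_n - f(x_n)(x_n - x_{n-1})/(f(x_n) - f(x_{n-1}))

Iteration 1:
  f(-3.180000) = -39.697432
  f(-0.070000) = 1.789657
  x_2 = -0.070000 - 1.789657×(-0.070000 - (-3.180000))/(1.789657 - (-39.697432))
       = -0.204158
Iteration 2:
  f(-0.070000) = 1.789657
  f(-0.204158) = 1.379016
  x_3 = -0.204158 - 1.379016×(-0.204158 - (-0.070000))/(1.379016 - 1.789657)
       = -0.654689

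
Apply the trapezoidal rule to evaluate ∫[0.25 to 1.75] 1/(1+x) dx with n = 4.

f(x) = 1/(1+x)
a = 0.25, b = 1.75, n = 4
h = (b - a)/n = 0.375000

Trapezoidal rule: (h/2)[f(x₀) + 2f(x₁) + 2f(x₂) + ... + f(xₙ)]

x_0 = 0.2500, f(x_0) = 0.800000, coefficient = 1
x_1 = 0.6250, f(x_1) = 0.615385, coefficient = 2
x_2 = 1.0000, f(x_2) = 0.500000, coefficient = 2
x_3 = 1.3750, f(x_3) = 0.421053, coefficient = 2
x_4 = 1.7500, f(x_4) = 0.363636, coefficient = 1

I ≈ (0.375000/2) × 4.236511 = 0.794346
Exact value: 0.788457
Error: 0.005888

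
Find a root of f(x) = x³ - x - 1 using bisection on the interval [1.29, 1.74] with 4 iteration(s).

f(x) = x³ - x - 1
Initial interval: [1.29, 1.74]

Iteration 1:
  c_1 = (1.290000 + 1.740000)/2 = 1.515000
  f(c_1) = f(1.515000) = 0.962266
  f(a) × f(c) < 0, new interval: [1.290000, 1.515000]
Iteration 2:
  c_2 = (1.290000 + 1.515000)/2 = 1.402500
  f(c_2) = f(1.402500) = 0.356226
  f(a) × f(c) < 0, new interval: [1.290000, 1.402500]
Iteration 3:
  c_3 = (1.290000 + 1.402500)/2 = 1.346250
  f(c_3) = f(1.346250) = 0.093679
  f(a) × f(c) < 0, new interval: [1.290000, 1.346250]
Iteration 4:
  c_4 = (1.290000 + 1.346250)/2 = 1.318125
  f(c_4) = f(1.318125) = -0.027944
  f(a) × f(c) ≥ 0, new interval: [1.318125, 1.346250]

After 4 iteration(s), the approximation is c_4 = 1.318125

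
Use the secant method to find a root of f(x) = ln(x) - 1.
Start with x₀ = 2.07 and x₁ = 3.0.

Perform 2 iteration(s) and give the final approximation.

f(x) = ln(x) - 1
x₀ = 2.07, x₁ = 3.0

Secant formula: x_{n+1} = x_n - f(x_n)(x_n - x_{n-1})/(f(x_n) - f(x_{n-1}))

Iteration 1:
  f(2.070000) = -0.272451
  f(3.000000) = 0.098612
  x_2 = 3.000000 - 0.098612×(3.000000 - 2.070000)/(0.098612 - (-0.272451))
       = 2.752847
Iteration 2:
  f(3.000000) = 0.098612
  f(2.752847) = 0.012636
  x_3 = 2.752847 - 0.012636×(2.752847 - 3.000000)/(0.012636 - 0.098612)
       = 2.716524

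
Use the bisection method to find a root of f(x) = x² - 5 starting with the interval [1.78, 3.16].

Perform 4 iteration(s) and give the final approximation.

f(x) = x² - 5
Initial interval: [1.78, 3.16]

Iteration 1:
  c_1 = (1.780000 + 3.160000)/2 = 2.470000
  f(c_1) = f(2.470000) = 1.100900
  f(a) × f(c) < 0, new interval: [1.780000, 2.470000]
Iteration 2:
  c_2 = (1.780000 + 2.470000)/2 = 2.125000
  f(c_2) = f(2.125000) = -0.484375
  f(a) × f(c) ≥ 0, new interval: [2.125000, 2.470000]
Iteration 3:
  c_3 = (2.125000 + 2.470000)/2 = 2.297500
  f(c_3) = f(2.297500) = 0.278506
  f(a) × f(c) < 0, new interval: [2.125000, 2.297500]
Iteration 4:
  c_4 = (2.125000 + 2.297500)/2 = 2.211250
  f(c_4) = f(2.211250) = -0.110373
  f(a) × f(c) ≥ 0, new interval: [2.211250, 2.297500]

After 4 iteration(s), the approximation is c_4 = 2.211250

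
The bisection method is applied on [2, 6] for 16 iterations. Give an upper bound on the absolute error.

Bisection error bound: |error| ≤ (b-a)/2^n
|error| ≤ (6 - 2)/2^16 = 4/2^16
|error| ≤ 0.0000610352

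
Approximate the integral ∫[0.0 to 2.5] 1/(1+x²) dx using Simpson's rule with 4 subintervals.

f(x) = 1/(1+x²)
a = 0.0, b = 2.5, n = 4
h = (b - a)/n = 0.625000

Simpson's rule: (h/3)[f(x₀) + 4f(x₁) + 2f(x₂) + ... + f(xₙ)]

x_0 = 0.0000, f(x_0) = 1.000000, coefficient = 1
x_1 = 0.6250, f(x_1) = 0.719101, coefficient = 4
x_2 = 1.2500, f(x_2) = 0.390244, coefficient = 2
x_3 = 1.8750, f(x_3) = 0.221453, coefficient = 4
x_4 = 2.5000, f(x_4) = 0.137931, coefficient = 1

I ≈ (0.625000/3) × 5.680636 = 1.183466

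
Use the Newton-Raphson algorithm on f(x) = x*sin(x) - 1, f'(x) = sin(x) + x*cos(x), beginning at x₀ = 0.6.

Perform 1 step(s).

f(x) = x*sin(x) - 1
f'(x) = sin(x) + x*cos(x)
x₀ = 0.6

Newton-Raphson formula: x_{n+1} = x_n - f(x_n)/f'(x_n)

Iteration 1:
  f(0.600000) = -0.661215
  f'(0.600000) = 1.059844
  x_1 = 0.600000 - (-0.661215)/1.059844 = 1.223879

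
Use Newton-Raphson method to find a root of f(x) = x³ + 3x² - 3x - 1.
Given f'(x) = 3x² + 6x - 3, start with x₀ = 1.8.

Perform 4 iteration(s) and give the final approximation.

f(x) = x³ + 3x² - 3x - 1
f'(x) = 3x² + 6x - 3
x₀ = 1.8

Newton-Raphson formula: x_{n+1} = x_n - f(x_n)/f'(x_n)

Iteration 1:
  f(1.800000) = 9.152000
  f'(1.800000) = 17.520000
  x_1 = 1.800000 - 9.152000/17.520000 = 1.277626
Iteration 2:
  f(1.277626) = 2.149607
  f'(1.277626) = 9.562735
  x_2 = 1.277626 - 2.149607/9.562735 = 1.052836
Iteration 3:
  f(1.052836) = 0.333910
  f'(1.052836) = 6.642401
  x_3 = 1.052836 - 0.333910/6.642401 = 1.002566
Iteration 4:
  f(1.002566) = 0.015436
  f'(1.002566) = 6.030812
  x_4 = 1.002566 - 0.015436/6.030812 = 1.000007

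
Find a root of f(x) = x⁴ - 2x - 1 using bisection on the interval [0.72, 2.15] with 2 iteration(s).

f(x) = x⁴ - 2x - 1
Initial interval: [0.72, 2.15]

Iteration 1:
  c_1 = (0.720000 + 2.150000)/2 = 1.435000
  f(c_1) = f(1.435000) = 0.370408
  f(a) × f(c) < 0, new interval: [0.720000, 1.435000]
Iteration 2:
  c_2 = (0.720000 + 1.435000)/2 = 1.077500
  f(c_2) = f(1.077500) = -1.807064
  f(a) × f(c) ≥ 0, new interval: [1.077500, 1.435000]

After 2 iteration(s), the approximation is c_2 = 1.077500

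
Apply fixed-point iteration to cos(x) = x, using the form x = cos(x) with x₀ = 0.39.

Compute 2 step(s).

Equation: cos(x) = x
Fixed-point form: x = cos(x)
x₀ = 0.39

x_1 = g(0.390000) = 0.924909
x_2 = g(0.924909) = 0.601907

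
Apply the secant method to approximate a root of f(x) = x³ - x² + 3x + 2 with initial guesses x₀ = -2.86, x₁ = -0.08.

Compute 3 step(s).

f(x) = x³ - x² + 3x + 2
x₀ = -2.86, x₁ = -0.08

Secant formula: x_{n+1} = x_n - f(x_n)(x_n - x_{n-1})/(f(x_n) - f(x_{n-1}))

Iteration 1:
  f(-2.860000) = -38.153256
  f(-0.080000) = 1.753088
  x_2 = -0.080000 - 1.753088×(-0.080000 - (-2.860000))/(1.753088 - (-38.153256))
       = -0.202126
Iteration 2:
  f(-0.080000) = 1.753088
  f(-0.202126) = 1.344511
  x_3 = -0.202126 - 1.344511×(-0.202126 - (-0.080000))/(1.344511 - 1.753088)
       = -0.604006
Iteration 3:
  f(-0.202126) = 1.344511
  f(-0.604006) = -0.397196
  x_4 = -0.604006 - (-0.397196)×(-0.604006 - (-0.202126))/(-0.397196 - 1.344511)
       = -0.512357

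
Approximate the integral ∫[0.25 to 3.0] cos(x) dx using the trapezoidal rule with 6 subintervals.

f(x) = cos(x)
a = 0.25, b = 3.0, n = 6
h = (b - a)/n = 0.458333

Trapezoidal rule: (h/2)[f(x₀) + 2f(x₁) + 2f(x₂) + ... + f(xₙ)]

x_0 = 0.2500, f(x_0) = 0.968912, coefficient = 1
x_1 = 0.7083, f(x_1) = 0.759447, coefficient = 2
x_2 = 1.1667, f(x_2) = 0.393219, coefficient = 2
x_3 = 1.6250, f(x_3) = -0.054177, coefficient = 2
x_4 = 2.0833, f(x_4) = -0.490390, coefficient = 2
x_5 = 2.5417, f(x_5) = -0.825377, coefficient = 2
x_6 = 3.0000, f(x_6) = -0.989992, coefficient = 1

I ≈ (0.458333/2) × -0.455637 = -0.104417
Exact value: -0.106284
Error: 0.001867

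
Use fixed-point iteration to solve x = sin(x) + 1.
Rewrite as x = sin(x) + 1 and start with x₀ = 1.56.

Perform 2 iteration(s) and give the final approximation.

Equation: x = sin(x) + 1
Fixed-point form: x = sin(x) + 1
x₀ = 1.56

x_1 = g(1.560000) = 1.999942
x_2 = g(1.999942) = 1.909322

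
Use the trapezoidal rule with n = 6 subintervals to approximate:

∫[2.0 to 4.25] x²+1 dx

f(x) = x²+1
a = 2.0, b = 4.25, n = 6
h = (b - a)/n = 0.375000

Trapezoidal rule: (h/2)[f(x₀) + 2f(x₁) + 2f(x₂) + ... + f(xₙ)]

x_0 = 2.0000, f(x_0) = 5.000000, coefficient = 1
x_1 = 2.3750, f(x_1) = 6.640625, coefficient = 2
x_2 = 2.7500, f(x_2) = 8.562500, coefficient = 2
x_3 = 3.1250, f(x_3) = 10.765625, coefficient = 2
x_4 = 3.5000, f(x_4) = 13.250000, coefficient = 2
x_5 = 3.8750, f(x_5) = 16.015625, coefficient = 2
x_6 = 4.2500, f(x_6) = 19.062500, coefficient = 1

I ≈ (0.375000/2) × 134.531250 = 25.224609
Exact value: 25.171875
Error: 0.052734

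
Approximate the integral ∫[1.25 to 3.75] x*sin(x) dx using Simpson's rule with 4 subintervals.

f(x) = x*sin(x)
a = 1.25, b = 3.75, n = 4
h = (b - a)/n = 0.625000

Simpson's rule: (h/3)[f(x₀) + 4f(x₁) + 2f(x₂) + ... + f(xₙ)]

x_0 = 1.2500, f(x_0) = 1.186231, coefficient = 1
x_1 = 1.8750, f(x_1) = 1.788911, coefficient = 4
x_2 = 2.5000, f(x_2) = 1.496180, coefficient = 2
x_3 = 3.1250, f(x_3) = 0.051850, coefficient = 4
x_4 = 3.7500, f(x_4) = -2.143355, coefficient = 1

I ≈ (0.625000/3) × 9.398279 = 1.957975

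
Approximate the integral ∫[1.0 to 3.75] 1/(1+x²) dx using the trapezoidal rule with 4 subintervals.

f(x) = 1/(1+x²)
a = 1.0, b = 3.75, n = 4
h = (b - a)/n = 0.687500

Trapezoidal rule: (h/2)[f(x₀) + 2f(x₁) + 2f(x₂) + ... + f(xₙ)]

x_0 = 1.0000, f(x_0) = 0.500000, coefficient = 1
x_1 = 1.6875, f(x_1) = 0.259898, coefficient = 2
x_2 = 2.3750, f(x_2) = 0.150588, coefficient = 2
x_3 = 3.0625, f(x_3) = 0.096349, coefficient = 2
x_4 = 3.7500, f(x_4) = 0.066390, coefficient = 1

I ≈ (0.687500/2) × 1.580062 = 0.543146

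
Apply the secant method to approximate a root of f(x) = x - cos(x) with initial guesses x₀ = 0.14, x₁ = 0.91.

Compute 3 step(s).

f(x) = x - cos(x)
x₀ = 0.14, x₁ = 0.91

Secant formula: x_{n+1} = x_n - f(x_n)(x_n - x_{n-1})/(f(x_n) - f(x_{n-1}))

Iteration 1:
  f(0.140000) = -0.850216
  f(0.910000) = 0.296254
  x_2 = 0.910000 - 0.296254×(0.910000 - 0.140000)/(0.296254 - (-0.850216))
       = 0.711028
Iteration 2:
  f(0.910000) = 0.296254
  f(0.711028) = -0.046664
  x_3 = 0.711028 - (-0.046664)×(0.711028 - 0.910000)/(-0.046664 - 0.296254)
       = 0.738104
Iteration 3:
  f(0.711028) = -0.046664
  f(0.738104) = -0.001642
  x_4 = 0.738104 - (-0.001642)×(0.738104 - 0.711028)/(-0.001642 - (-0.046664))
       = 0.739091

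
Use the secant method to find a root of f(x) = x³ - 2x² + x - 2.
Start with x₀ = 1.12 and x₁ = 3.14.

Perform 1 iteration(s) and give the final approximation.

f(x) = x³ - 2x² + x - 2
x₀ = 1.12, x₁ = 3.14

Secant formula: x_{n+1} = x_n - f(x_n)(x_n - x_{n-1})/(f(x_n) - f(x_{n-1}))

Iteration 1:
  f(1.120000) = -1.983872
  f(3.140000) = 12.379944
  x_2 = 3.140000 - 12.379944×(3.140000 - 1.120000)/(12.379944 - (-1.983872))
       = 1.398994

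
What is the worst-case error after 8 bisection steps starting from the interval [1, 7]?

Bisection error bound: |error| ≤ (b-a)/2^n
|error| ≤ (7 - 1)/2^8 = 6/2^8
|error| ≤ 0.0234375000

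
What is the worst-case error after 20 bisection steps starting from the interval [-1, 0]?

Bisection error bound: |error| ≤ (b-a)/2^n
|error| ≤ (0 - (-1))/2^20 = 1/2^20
|error| ≤ 0.0000009537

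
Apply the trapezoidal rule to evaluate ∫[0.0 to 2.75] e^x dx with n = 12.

f(x) = e^x
a = 0.0, b = 2.75, n = 12
h = (b - a)/n = 0.229167

Trapezoidal rule: (h/2)[f(x₀) + 2f(x₁) + 2f(x₂) + ... + f(xₙ)]

x_0 = 0.0000, f(x_0) = 1.000000, coefficient = 1
x_1 = 0.2292, f(x_1) = 1.257552, coefficient = 2
x_2 = 0.4583, f(x_2) = 1.581436, coefficient = 2
x_3 = 0.6875, f(x_3) = 1.988737, coefficient = 2
x_4 = 0.9167, f(x_4) = 2.500940, coefficient = 2
x_5 = 1.1458, f(x_5) = 3.145061, coefficient = 2
x_6 = 1.3750, f(x_6) = 3.955077, coefficient = 2
x_7 = 1.6042, f(x_7) = 4.973713, coefficient = 2
x_8 = 1.8333, f(x_8) = 6.254701, coefficient = 2
x_9 = 2.0625, f(x_9) = 7.865609, coefficient = 2
x_10 = 2.2917, f(x_10) = 9.891410, coefficient = 2
x_11 = 2.5208, f(x_11) = 12.438958, coefficient = 2
x_12 = 2.7500, f(x_12) = 15.642632, coefficient = 1

I ≈ (0.229167/2) × 128.349020 = 14.706659
Exact value: 14.642632
Error: 0.064027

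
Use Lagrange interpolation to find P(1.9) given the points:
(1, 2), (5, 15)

Lagrange interpolation formula:
P(x) = Σ yᵢ × Lᵢ(x)
where Lᵢ(x) = Π_{j≠i} (x - xⱼ)/(xᵢ - xⱼ)

L_0(1.9) = (1.9 - 5)/(1 - 5) = 0.775000
L_1(1.9) = (1.9 - 1)/(5 - 1) = 0.225000

P(1.9) = 2×L_0(1.9) + 15×L_1(1.9)
P(1.9) = 4.925000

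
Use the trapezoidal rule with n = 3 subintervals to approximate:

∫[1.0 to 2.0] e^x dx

f(x) = e^x
a = 1.0, b = 2.0, n = 3
h = (b - a)/n = 0.333333

Trapezoidal rule: (h/2)[f(x₀) + 2f(x₁) + 2f(x₂) + ... + f(xₙ)]

x_0 = 1.0000, f(x_0) = 2.718282, coefficient = 1
x_1 = 1.3333, f(x_1) = 3.793668, coefficient = 2
x_2 = 1.6667, f(x_2) = 5.294490, coefficient = 2
x_3 = 2.0000, f(x_3) = 7.389056, coefficient = 1

I ≈ (0.333333/2) × 28.283654 = 4.713942
Exact value: 4.670774
Error: 0.043168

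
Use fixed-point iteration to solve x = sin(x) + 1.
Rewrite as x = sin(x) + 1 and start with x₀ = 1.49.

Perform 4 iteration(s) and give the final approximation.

Equation: x = sin(x) + 1
Fixed-point form: x = sin(x) + 1
x₀ = 1.49

x_1 = g(1.490000) = 1.996738
x_2 = g(1.996738) = 1.910650
x_3 = g(1.910650) = 1.942803
x_4 = g(1.942803) = 1.931600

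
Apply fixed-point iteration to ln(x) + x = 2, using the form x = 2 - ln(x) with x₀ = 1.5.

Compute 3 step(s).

Equation: ln(x) + x = 2
Fixed-point form: x = 2 - ln(x)
x₀ = 1.5

x_1 = g(1.500000) = 1.594535
x_2 = g(1.594535) = 1.533418
x_3 = g(1.533418) = 1.572501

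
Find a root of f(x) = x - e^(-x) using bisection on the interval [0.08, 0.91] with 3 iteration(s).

f(x) = x - e^(-x)
Initial interval: [0.08, 0.91]

Iteration 1:
  c_1 = (0.080000 + 0.910000)/2 = 0.495000
  f(c_1) = f(0.495000) = -0.114571
  f(a) × f(c) ≥ 0, new interval: [0.495000, 0.910000]
Iteration 2:
  c_2 = (0.495000 + 0.910000)/2 = 0.702500
  f(c_2) = f(0.702500) = 0.207155
  f(a) × f(c) < 0, new interval: [0.495000, 0.702500]
Iteration 3:
  c_3 = (0.495000 + 0.702500)/2 = 0.598750
  f(c_3) = f(0.598750) = 0.049252
  f(a) × f(c) < 0, new interval: [0.495000, 0.598750]

After 3 iteration(s), the approximation is c_3 = 0.598750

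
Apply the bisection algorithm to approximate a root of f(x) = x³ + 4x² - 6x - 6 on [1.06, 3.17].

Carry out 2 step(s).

f(x) = x³ + 4x² - 6x - 6
Initial interval: [1.06, 3.17]

Iteration 1:
  c_1 = (1.060000 + 3.170000)/2 = 2.115000
  f(c_1) = f(2.115000) = 8.663771
  f(a) × f(c) < 0, new interval: [1.060000, 2.115000]
Iteration 2:
  c_2 = (1.060000 + 2.115000)/2 = 1.587500
  f(c_2) = f(1.587500) = -1.443627
  f(a) × f(c) ≥ 0, new interval: [1.587500, 2.115000]

After 2 iteration(s), the approximation is c_2 = 1.587500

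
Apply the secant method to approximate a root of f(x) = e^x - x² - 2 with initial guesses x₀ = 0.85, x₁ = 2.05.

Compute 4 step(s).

f(x) = e^x - x² - 2
x₀ = 0.85, x₁ = 2.05

Secant formula: x_{n+1} = x_n - f(x_n)(x_n - x_{n-1})/(f(x_n) - f(x_{n-1}))

Iteration 1:
  f(0.850000) = -0.382853
  f(2.050000) = 1.565401
  x_2 = 2.050000 - 1.565401×(2.050000 - 0.850000)/(1.565401 - (-0.382853))
       = 1.085813
Iteration 2:
  f(2.050000) = 1.565401
  f(1.085813) = -0.217143
  x_3 = 1.085813 - (-0.217143)×(1.085813 - 2.050000)/(-0.217143 - 1.565401)
       = 1.203267
Iteration 3:
  f(1.085813) = -0.217143
  f(1.203267) = -0.116870
  x_4 = 1.203267 - (-0.116870)×(1.203267 - 1.085813)/(-0.116870 - (-0.217143))
       = 1.340162
Iteration 4:
  f(1.203267) = -0.116870
  f(1.340162) = 0.023628
  x_5 = 1.340162 - 0.023628×(1.340162 - 1.203267)/(0.023628 - (-0.116870))
       = 1.317140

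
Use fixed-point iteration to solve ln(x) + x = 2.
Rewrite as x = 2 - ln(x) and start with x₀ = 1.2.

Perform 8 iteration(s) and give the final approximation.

Equation: ln(x) + x = 2
Fixed-point form: x = 2 - ln(x)
x₀ = 1.2

x_1 = g(1.200000) = 1.817678
x_2 = g(1.817678) = 1.402440
x_3 = g(1.402440) = 1.661786
x_4 = g(1.661786) = 1.492107
x_5 = g(1.492107) = 1.599811
x_6 = g(1.599811) = 1.530115
x_7 = g(1.530115) = 1.574657
x_8 = g(1.574657) = 1.545962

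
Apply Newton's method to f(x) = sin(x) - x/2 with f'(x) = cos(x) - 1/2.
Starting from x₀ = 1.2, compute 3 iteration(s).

f(x) = sin(x) - x/2
f'(x) = cos(x) - 1/2
x₀ = 1.2

Newton-Raphson formula: x_{n+1} = x_n - f(x_n)/f'(x_n)

Iteration 1:
  f(1.200000) = 0.332039
  f'(1.200000) = -0.137642
  x_1 = 1.200000 - 0.332039/(-0.137642) = 3.612334
Iteration 2:
  f(3.612334) = -2.259714
  f'(3.612334) = -1.391232
  x_2 = 3.612334 - (-2.259714)/(-1.391232) = 1.988080
Iteration 3:
  f(1.988080) = -0.079847
  f'(1.988080) = -0.905279
  x_3 = 1.988080 - (-0.079847)/(-0.905279) = 1.899879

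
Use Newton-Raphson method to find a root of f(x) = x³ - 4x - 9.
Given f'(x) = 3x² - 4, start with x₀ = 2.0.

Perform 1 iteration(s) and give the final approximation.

f(x) = x³ - 4x - 9
f'(x) = 3x² - 4
x₀ = 2.0

Newton-Raphson formula: x_{n+1} = x_n - f(x_n)/f'(x_n)

Iteration 1:
  f(2.000000) = -9.000000
  f'(2.000000) = 8.000000
  x_1 = 2.000000 - (-9.000000)/8.000000 = 3.125000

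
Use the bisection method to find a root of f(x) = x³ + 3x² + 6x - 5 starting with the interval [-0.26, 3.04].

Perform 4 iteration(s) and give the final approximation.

f(x) = x³ + 3x² + 6x - 5
Initial interval: [-0.26, 3.04]

Iteration 1:
  c_1 = (-0.260000 + 3.040000)/2 = 1.390000
  f(c_1) = f(1.390000) = 11.821919
  f(a) × f(c) < 0, new interval: [-0.260000, 1.390000]
Iteration 2:
  c_2 = (-0.260000 + 1.390000)/2 = 0.565000
  f(c_2) = f(0.565000) = -0.471963
  f(a) × f(c) ≥ 0, new interval: [0.565000, 1.390000]
Iteration 3:
  c_3 = (0.565000 + 1.390000)/2 = 0.977500
  f(c_3) = f(0.977500) = 4.665526
  f(a) × f(c) < 0, new interval: [0.565000, 0.977500]
Iteration 4:
  c_4 = (0.565000 + 0.977500)/2 = 0.771250
  f(c_4) = f(0.771250) = 1.870740
  f(a) × f(c) < 0, new interval: [0.565000, 0.771250]

After 4 iteration(s), the approximation is c_4 = 0.771250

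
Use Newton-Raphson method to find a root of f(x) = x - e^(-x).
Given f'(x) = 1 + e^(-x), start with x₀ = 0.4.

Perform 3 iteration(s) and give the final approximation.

f(x) = x - e^(-x)
f'(x) = 1 + e^(-x)
x₀ = 0.4

Newton-Raphson formula: x_{n+1} = x_n - f(x_n)/f'(x_n)

Iteration 1:
  f(0.400000) = -0.270320
  f'(0.400000) = 1.670320
  x_1 = 0.400000 - (-0.270320)/1.670320 = 0.561837
Iteration 2:
  f(0.561837) = -0.008323
  f'(0.561837) = 1.570161
  x_2 = 0.561837 - (-0.008323)/1.570161 = 0.567138
Iteration 3:
  f(0.567138) = -0.000008
  f'(0.567138) = 1.567146
  x_3 = 0.567138 - (-0.000008)/1.567146 = 0.567143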